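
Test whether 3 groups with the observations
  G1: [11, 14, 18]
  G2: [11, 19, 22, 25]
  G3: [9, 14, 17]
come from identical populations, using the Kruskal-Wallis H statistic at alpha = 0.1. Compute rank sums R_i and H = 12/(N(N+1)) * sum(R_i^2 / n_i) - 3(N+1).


Step 1: Combine all N = 10 observations and assign midranks.
sorted (value, group, rank): (9,G3,1), (11,G1,2.5), (11,G2,2.5), (14,G1,4.5), (14,G3,4.5), (17,G3,6), (18,G1,7), (19,G2,8), (22,G2,9), (25,G2,10)
Step 2: Sum ranks within each group.
R_1 = 14 (n_1 = 3)
R_2 = 29.5 (n_2 = 4)
R_3 = 11.5 (n_3 = 3)
Step 3: H = 12/(N(N+1)) * sum(R_i^2/n_i) - 3(N+1)
     = 12/(10*11) * (14^2/3 + 29.5^2/4 + 11.5^2/3) - 3*11
     = 0.109091 * 326.979 - 33
     = 2.670455.
Step 4: Ties present; correction factor C = 1 - 12/(10^3 - 10) = 0.987879. Corrected H = 2.670455 / 0.987879 = 2.703221.
Step 5: Under H0, H ~ chi^2(2); p-value = 0.258823.
Step 6: alpha = 0.1. fail to reject H0.

H = 2.7032, df = 2, p = 0.258823, fail to reject H0.


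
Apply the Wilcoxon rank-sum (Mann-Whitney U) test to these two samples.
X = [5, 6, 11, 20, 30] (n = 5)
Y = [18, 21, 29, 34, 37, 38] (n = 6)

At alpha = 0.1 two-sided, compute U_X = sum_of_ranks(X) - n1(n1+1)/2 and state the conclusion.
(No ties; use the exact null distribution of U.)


Step 1: Combine and sort all 11 observations; assign midranks.
sorted (value, group): (5,X), (6,X), (11,X), (18,Y), (20,X), (21,Y), (29,Y), (30,X), (34,Y), (37,Y), (38,Y)
ranks: 5->1, 6->2, 11->3, 18->4, 20->5, 21->6, 29->7, 30->8, 34->9, 37->10, 38->11
Step 2: Rank sum for X: R1 = 1 + 2 + 3 + 5 + 8 = 19.
Step 3: U_X = R1 - n1(n1+1)/2 = 19 - 5*6/2 = 19 - 15 = 4.
       U_Y = n1*n2 - U_X = 30 - 4 = 26.
Step 4: No ties, so the exact null distribution of U (based on enumerating the C(11,5) = 462 equally likely rank assignments) gives the two-sided p-value.
Step 5: p-value = 0.051948; compare to alpha = 0.1. reject H0.

U_X = 4, p = 0.051948, reject H0 at alpha = 0.1.


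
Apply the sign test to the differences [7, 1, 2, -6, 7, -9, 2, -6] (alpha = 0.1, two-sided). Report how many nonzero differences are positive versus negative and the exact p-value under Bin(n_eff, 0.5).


Step 1: Discard zero differences. Original n = 8; n_eff = number of nonzero differences = 8.
Nonzero differences (with sign): +7, +1, +2, -6, +7, -9, +2, -6
Step 2: Count signs: positive = 5, negative = 3.
Step 3: Under H0: P(positive) = 0.5, so the number of positives S ~ Bin(8, 0.5).
Step 4: Two-sided exact p-value = sum of Bin(8,0.5) probabilities at or below the observed probability = 0.726562.
Step 5: alpha = 0.1. fail to reject H0.

n_eff = 8, pos = 5, neg = 3, p = 0.726562, fail to reject H0.


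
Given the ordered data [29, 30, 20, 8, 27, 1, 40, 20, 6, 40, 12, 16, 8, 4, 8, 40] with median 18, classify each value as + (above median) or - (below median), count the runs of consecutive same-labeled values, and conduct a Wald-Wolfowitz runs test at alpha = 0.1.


Step 1: Compute median = 18; label A = above, B = below.
Labels in order: AAABABAABABBBBBA  (n_A = 8, n_B = 8)
Step 2: Count runs R = 9.
Step 3: Under H0 (random ordering), E[R] = 2*n_A*n_B/(n_A+n_B) + 1 = 2*8*8/16 + 1 = 9.0000.
        Var[R] = 2*n_A*n_B*(2*n_A*n_B - n_A - n_B) / ((n_A+n_B)^2 * (n_A+n_B-1)) = 14336/3840 = 3.7333.
        SD[R] = 1.9322.
Step 4: R = E[R], so z = 0 with no continuity correction.
Step 5: Two-sided p-value via normal approximation = 2*(1 - Phi(|z|)) = 1.000000.
Step 6: alpha = 0.1. fail to reject H0.

R = 9, z = 0.0000, p = 1.000000, fail to reject H0.


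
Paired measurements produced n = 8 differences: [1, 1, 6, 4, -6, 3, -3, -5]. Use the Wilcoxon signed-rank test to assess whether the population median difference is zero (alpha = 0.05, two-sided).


Step 1: Drop any zero differences (none here) and take |d_i|.
|d| = [1, 1, 6, 4, 6, 3, 3, 5]
Step 2: Midrank |d_i| (ties get averaged ranks).
ranks: |1|->1.5, |1|->1.5, |6|->7.5, |4|->5, |6|->7.5, |3|->3.5, |3|->3.5, |5|->6
Step 3: Attach original signs; sum ranks with positive sign and with negative sign.
W+ = 1.5 + 1.5 + 7.5 + 5 + 3.5 = 19
W- = 7.5 + 3.5 + 6 = 17
(Check: W+ + W- = 36 should equal n(n+1)/2 = 36.)
Step 4: Test statistic W = min(W+, W-) = 17.
Step 5: Ties in |d|, so use the tie-corrected normal approximation.
        E[W] = n(n+1)/4 = 8*9/4 = 18.
        Tie groups: |d|=1 (t=2), |d|=3 (t=2), |d|=6 (t=2); sum(t^3 - t) = 18.
        Var[W] = n(n+1)(2n+1)/24 - sum(t^3-t)/48 = 1224/24 - 18/48 = 50.625.
        z = (W - E[W]) / sqrt(Var[W]) = (17 - 18) / 7.1151 = -0.1405.
        Two-sided p = 2*Phi(z) = 0.888229.
Step 6: alpha = 0.05. fail to reject H0.

W+ = 19, W- = 17, W = min = 17, p = 0.888229, fail to reject H0.


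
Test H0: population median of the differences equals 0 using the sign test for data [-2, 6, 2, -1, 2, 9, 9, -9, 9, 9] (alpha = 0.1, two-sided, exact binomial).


Step 1: Discard zero differences. Original n = 10; n_eff = number of nonzero differences = 10.
Nonzero differences (with sign): -2, +6, +2, -1, +2, +9, +9, -9, +9, +9
Step 2: Count signs: positive = 7, negative = 3.
Step 3: Under H0: P(positive) = 0.5, so the number of positives S ~ Bin(10, 0.5).
Step 4: Two-sided exact p-value = sum of Bin(10,0.5) probabilities at or below the observed probability = 0.343750.
Step 5: alpha = 0.1. fail to reject H0.

n_eff = 10, pos = 7, neg = 3, p = 0.343750, fail to reject H0.


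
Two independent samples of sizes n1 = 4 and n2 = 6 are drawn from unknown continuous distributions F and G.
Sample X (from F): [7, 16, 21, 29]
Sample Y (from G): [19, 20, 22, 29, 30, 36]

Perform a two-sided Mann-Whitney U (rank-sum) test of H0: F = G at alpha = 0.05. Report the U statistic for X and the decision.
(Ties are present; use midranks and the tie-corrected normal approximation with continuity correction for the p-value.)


Step 1: Combine and sort all 10 observations; assign midranks.
sorted (value, group): (7,X), (16,X), (19,Y), (20,Y), (21,X), (22,Y), (29,X), (29,Y), (30,Y), (36,Y)
ranks: 7->1, 16->2, 19->3, 20->4, 21->5, 22->6, 29->7.5, 29->7.5, 30->9, 36->10
Step 2: Rank sum for X: R1 = 1 + 2 + 5 + 7.5 = 15.5.
Step 3: U_X = R1 - n1(n1+1)/2 = 15.5 - 4*5/2 = 15.5 - 10 = 5.5.
       U_Y = n1*n2 - U_X = 24 - 5.5 = 18.5.
Step 4: Ties are present, so use the tie-corrected normal approximation (with continuity correction) for the p-value.
Step 5: p-value = 0.199458; compare to alpha = 0.05. fail to reject H0.

U_X = 5.5, p = 0.199458, fail to reject H0 at alpha = 0.05.


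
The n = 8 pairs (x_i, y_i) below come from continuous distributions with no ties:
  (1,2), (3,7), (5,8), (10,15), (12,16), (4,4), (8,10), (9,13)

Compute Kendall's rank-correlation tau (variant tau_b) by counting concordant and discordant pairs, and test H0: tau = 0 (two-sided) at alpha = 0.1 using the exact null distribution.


Step 1: Enumerate the 28 unordered pairs (i,j) with i<j and classify each by sign(x_j-x_i) * sign(y_j-y_i).
  (1,2):dx=+2,dy=+5->C; (1,3):dx=+4,dy=+6->C; (1,4):dx=+9,dy=+13->C; (1,5):dx=+11,dy=+14->C
  (1,6):dx=+3,dy=+2->C; (1,7):dx=+7,dy=+8->C; (1,8):dx=+8,dy=+11->C; (2,3):dx=+2,dy=+1->C
  (2,4):dx=+7,dy=+8->C; (2,5):dx=+9,dy=+9->C; (2,6):dx=+1,dy=-3->D; (2,7):dx=+5,dy=+3->C
  (2,8):dx=+6,dy=+6->C; (3,4):dx=+5,dy=+7->C; (3,5):dx=+7,dy=+8->C; (3,6):dx=-1,dy=-4->C
  (3,7):dx=+3,dy=+2->C; (3,8):dx=+4,dy=+5->C; (4,5):dx=+2,dy=+1->C; (4,6):dx=-6,dy=-11->C
  (4,7):dx=-2,dy=-5->C; (4,8):dx=-1,dy=-2->C; (5,6):dx=-8,dy=-12->C; (5,7):dx=-4,dy=-6->C
  (5,8):dx=-3,dy=-3->C; (6,7):dx=+4,dy=+6->C; (6,8):dx=+5,dy=+9->C; (7,8):dx=+1,dy=+3->C
Step 2: C = 27, D = 1, total pairs = 28.
Step 3: tau = (C - D)/(n(n-1)/2) = (27 - 1)/28 = 0.928571.
Step 4: Exact two-sided p-value (enumerate n! = 40320 permutations of y under H0): p = 0.000397.
Step 5: alpha = 0.1. reject H0.

tau_b = 0.9286 (C=27, D=1), p = 0.000397, reject H0.


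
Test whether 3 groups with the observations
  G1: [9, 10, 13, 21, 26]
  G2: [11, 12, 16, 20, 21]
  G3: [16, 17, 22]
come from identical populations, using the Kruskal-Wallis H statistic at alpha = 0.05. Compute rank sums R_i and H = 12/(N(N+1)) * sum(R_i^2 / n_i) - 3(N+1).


Step 1: Combine all N = 13 observations and assign midranks.
sorted (value, group, rank): (9,G1,1), (10,G1,2), (11,G2,3), (12,G2,4), (13,G1,5), (16,G2,6.5), (16,G3,6.5), (17,G3,8), (20,G2,9), (21,G1,10.5), (21,G2,10.5), (22,G3,12), (26,G1,13)
Step 2: Sum ranks within each group.
R_1 = 31.5 (n_1 = 5)
R_2 = 33 (n_2 = 5)
R_3 = 26.5 (n_3 = 3)
Step 3: H = 12/(N(N+1)) * sum(R_i^2/n_i) - 3(N+1)
     = 12/(13*14) * (31.5^2/5 + 33^2/5 + 26.5^2/3) - 3*14
     = 0.065934 * 650.333 - 42
     = 0.879121.
Step 4: Ties present; correction factor C = 1 - 12/(13^3 - 13) = 0.994505. Corrected H = 0.879121 / 0.994505 = 0.883978.
Step 5: Under H0, H ~ chi^2(2); p-value = 0.642757.
Step 6: alpha = 0.05. fail to reject H0.

H = 0.8840, df = 2, p = 0.642757, fail to reject H0.


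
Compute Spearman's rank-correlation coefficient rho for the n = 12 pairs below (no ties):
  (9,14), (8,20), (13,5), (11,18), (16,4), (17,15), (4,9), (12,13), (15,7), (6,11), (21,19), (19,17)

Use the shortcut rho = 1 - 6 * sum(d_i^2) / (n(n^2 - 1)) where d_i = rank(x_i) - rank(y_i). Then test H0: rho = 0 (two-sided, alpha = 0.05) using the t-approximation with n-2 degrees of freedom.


Step 1: Rank x and y separately (midranks; no ties here).
rank(x): 9->4, 8->3, 13->7, 11->5, 16->9, 17->10, 4->1, 12->6, 15->8, 6->2, 21->12, 19->11
rank(y): 14->7, 20->12, 5->2, 18->10, 4->1, 15->8, 9->4, 13->6, 7->3, 11->5, 19->11, 17->9
Step 2: d_i = R_x(i) - R_y(i); compute d_i^2.
  (4-7)^2=9, (3-12)^2=81, (7-2)^2=25, (5-10)^2=25, (9-1)^2=64, (10-8)^2=4, (1-4)^2=9, (6-6)^2=0, (8-3)^2=25, (2-5)^2=9, (12-11)^2=1, (11-9)^2=4
sum(d^2) = 256.
Step 3: rho = 1 - 6*256 / (12*(12^2 - 1)) = 1 - 1536/1716 = 0.104895.
Step 4: Under H0, t = rho * sqrt((n-2)/(1-rho^2)) = 0.3335 ~ t(10).
Step 5: Two-sided p-value from the t-distribution with 10 df = 0.745609.
Step 6: alpha = 0.05. fail to reject H0.

rho = 0.1049, p = 0.745609, fail to reject H0 at alpha = 0.05.


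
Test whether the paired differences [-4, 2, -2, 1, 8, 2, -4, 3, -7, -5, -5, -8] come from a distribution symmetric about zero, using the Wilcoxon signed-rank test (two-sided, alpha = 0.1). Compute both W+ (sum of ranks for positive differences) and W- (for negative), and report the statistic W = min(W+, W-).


Step 1: Drop any zero differences (none here) and take |d_i|.
|d| = [4, 2, 2, 1, 8, 2, 4, 3, 7, 5, 5, 8]
Step 2: Midrank |d_i| (ties get averaged ranks).
ranks: |4|->6.5, |2|->3, |2|->3, |1|->1, |8|->11.5, |2|->3, |4|->6.5, |3|->5, |7|->10, |5|->8.5, |5|->8.5, |8|->11.5
Step 3: Attach original signs; sum ranks with positive sign and with negative sign.
W+ = 3 + 1 + 11.5 + 3 + 5 = 23.5
W- = 6.5 + 3 + 6.5 + 10 + 8.5 + 8.5 + 11.5 = 54.5
(Check: W+ + W- = 78 should equal n(n+1)/2 = 78.)
Step 4: Test statistic W = min(W+, W-) = 23.5.
Step 5: Ties in |d|, so use the tie-corrected normal approximation.
        E[W] = n(n+1)/4 = 12*13/4 = 39.
        Tie groups: |d|=2 (t=3), |d|=4 (t=2), |d|=5 (t=2), |d|=8 (t=2); sum(t^3 - t) = 42.
        Var[W] = n(n+1)(2n+1)/24 - sum(t^3-t)/48 = 3900/24 - 42/48 = 161.625.
        z = (W - E[W]) / sqrt(Var[W]) = (23.5 - 39) / 12.7132 = -1.2192.
        Two-sided p = 2*Phi(z) = 0.222766.
Step 6: alpha = 0.1. fail to reject H0.

W+ = 23.5, W- = 54.5, W = min = 23.5, p = 0.222766, fail to reject H0.


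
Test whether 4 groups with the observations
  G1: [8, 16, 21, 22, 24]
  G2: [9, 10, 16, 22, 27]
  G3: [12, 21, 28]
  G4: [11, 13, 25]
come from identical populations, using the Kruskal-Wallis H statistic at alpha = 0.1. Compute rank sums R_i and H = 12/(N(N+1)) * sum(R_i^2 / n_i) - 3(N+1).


Step 1: Combine all N = 16 observations and assign midranks.
sorted (value, group, rank): (8,G1,1), (9,G2,2), (10,G2,3), (11,G4,4), (12,G3,5), (13,G4,6), (16,G1,7.5), (16,G2,7.5), (21,G1,9.5), (21,G3,9.5), (22,G1,11.5), (22,G2,11.5), (24,G1,13), (25,G4,14), (27,G2,15), (28,G3,16)
Step 2: Sum ranks within each group.
R_1 = 42.5 (n_1 = 5)
R_2 = 39 (n_2 = 5)
R_3 = 30.5 (n_3 = 3)
R_4 = 24 (n_4 = 3)
Step 3: H = 12/(N(N+1)) * sum(R_i^2/n_i) - 3(N+1)
     = 12/(16*17) * (42.5^2/5 + 39^2/5 + 30.5^2/3 + 24^2/3) - 3*17
     = 0.044118 * 1167.53 - 51
     = 0.508824.
Step 4: Ties present; correction factor C = 1 - 18/(16^3 - 16) = 0.995588. Corrected H = 0.508824 / 0.995588 = 0.511078.
Step 5: Under H0, H ~ chi^2(3); p-value = 0.916451.
Step 6: alpha = 0.1. fail to reject H0.

H = 0.5111, df = 3, p = 0.916451, fail to reject H0.


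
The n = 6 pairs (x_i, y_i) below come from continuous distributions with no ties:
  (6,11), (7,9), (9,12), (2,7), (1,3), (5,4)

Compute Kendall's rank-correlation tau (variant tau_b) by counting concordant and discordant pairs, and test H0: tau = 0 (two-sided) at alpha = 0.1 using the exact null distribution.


Step 1: Enumerate the 15 unordered pairs (i,j) with i<j and classify each by sign(x_j-x_i) * sign(y_j-y_i).
  (1,2):dx=+1,dy=-2->D; (1,3):dx=+3,dy=+1->C; (1,4):dx=-4,dy=-4->C; (1,5):dx=-5,dy=-8->C
  (1,6):dx=-1,dy=-7->C; (2,3):dx=+2,dy=+3->C; (2,4):dx=-5,dy=-2->C; (2,5):dx=-6,dy=-6->C
  (2,6):dx=-2,dy=-5->C; (3,4):dx=-7,dy=-5->C; (3,5):dx=-8,dy=-9->C; (3,6):dx=-4,dy=-8->C
  (4,5):dx=-1,dy=-4->C; (4,6):dx=+3,dy=-3->D; (5,6):dx=+4,dy=+1->C
Step 2: C = 13, D = 2, total pairs = 15.
Step 3: tau = (C - D)/(n(n-1)/2) = (13 - 2)/15 = 0.733333.
Step 4: Exact two-sided p-value (enumerate n! = 720 permutations of y under H0): p = 0.055556.
Step 5: alpha = 0.1. reject H0.

tau_b = 0.7333 (C=13, D=2), p = 0.055556, reject H0.


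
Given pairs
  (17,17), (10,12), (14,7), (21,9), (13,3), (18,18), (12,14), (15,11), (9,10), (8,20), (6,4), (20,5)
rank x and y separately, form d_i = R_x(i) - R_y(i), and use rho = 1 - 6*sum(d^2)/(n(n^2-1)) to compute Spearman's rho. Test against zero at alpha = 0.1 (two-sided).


Step 1: Rank x and y separately (midranks; no ties here).
rank(x): 17->9, 10->4, 14->7, 21->12, 13->6, 18->10, 12->5, 15->8, 9->3, 8->2, 6->1, 20->11
rank(y): 17->10, 12->8, 7->4, 9->5, 3->1, 18->11, 14->9, 11->7, 10->6, 20->12, 4->2, 5->3
Step 2: d_i = R_x(i) - R_y(i); compute d_i^2.
  (9-10)^2=1, (4-8)^2=16, (7-4)^2=9, (12-5)^2=49, (6-1)^2=25, (10-11)^2=1, (5-9)^2=16, (8-7)^2=1, (3-6)^2=9, (2-12)^2=100, (1-2)^2=1, (11-3)^2=64
sum(d^2) = 292.
Step 3: rho = 1 - 6*292 / (12*(12^2 - 1)) = 1 - 1752/1716 = -0.020979.
Step 4: Under H0, t = rho * sqrt((n-2)/(1-rho^2)) = -0.0664 ~ t(10).
Step 5: Two-sided p-value from the t-distribution with 10 df = 0.948402.
Step 6: alpha = 0.1. fail to reject H0.

rho = -0.0210, p = 0.948402, fail to reject H0 at alpha = 0.1.


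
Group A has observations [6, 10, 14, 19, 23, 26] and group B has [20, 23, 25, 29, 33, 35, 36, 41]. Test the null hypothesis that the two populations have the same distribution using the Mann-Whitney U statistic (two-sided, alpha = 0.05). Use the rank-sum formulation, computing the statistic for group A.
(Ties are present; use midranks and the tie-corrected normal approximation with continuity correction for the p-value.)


Step 1: Combine and sort all 14 observations; assign midranks.
sorted (value, group): (6,X), (10,X), (14,X), (19,X), (20,Y), (23,X), (23,Y), (25,Y), (26,X), (29,Y), (33,Y), (35,Y), (36,Y), (41,Y)
ranks: 6->1, 10->2, 14->3, 19->4, 20->5, 23->6.5, 23->6.5, 25->8, 26->9, 29->10, 33->11, 35->12, 36->13, 41->14
Step 2: Rank sum for X: R1 = 1 + 2 + 3 + 4 + 6.5 + 9 = 25.5.
Step 3: U_X = R1 - n1(n1+1)/2 = 25.5 - 6*7/2 = 25.5 - 21 = 4.5.
       U_Y = n1*n2 - U_X = 48 - 4.5 = 43.5.
Step 4: Ties are present, so use the tie-corrected normal approximation (with continuity correction) for the p-value.
Step 5: p-value = 0.014065; compare to alpha = 0.05. reject H0.

U_X = 4.5, p = 0.014065, reject H0 at alpha = 0.05.


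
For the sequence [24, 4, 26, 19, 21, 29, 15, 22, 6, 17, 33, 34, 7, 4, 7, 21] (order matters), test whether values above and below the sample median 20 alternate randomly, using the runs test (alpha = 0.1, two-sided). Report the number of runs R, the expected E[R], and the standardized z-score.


Step 1: Compute median = 20; label A = above, B = below.
Labels in order: ABABAABABBAABBBA  (n_A = 8, n_B = 8)
Step 2: Count runs R = 11.
Step 3: Under H0 (random ordering), E[R] = 2*n_A*n_B/(n_A+n_B) + 1 = 2*8*8/16 + 1 = 9.0000.
        Var[R] = 2*n_A*n_B*(2*n_A*n_B - n_A - n_B) / ((n_A+n_B)^2 * (n_A+n_B-1)) = 14336/3840 = 3.7333.
        SD[R] = 1.9322.
Step 4: Continuity-corrected z = (R - 0.5 - E[R]) / SD[R] = (11 - 0.5 - 9.0000) / 1.9322 = 0.7763.
Step 5: Two-sided p-value via normal approximation = 2*(1 - Phi(|z|)) = 0.437558.
Step 6: alpha = 0.1. fail to reject H0.

R = 11, z = 0.7763, p = 0.437558, fail to reject H0.


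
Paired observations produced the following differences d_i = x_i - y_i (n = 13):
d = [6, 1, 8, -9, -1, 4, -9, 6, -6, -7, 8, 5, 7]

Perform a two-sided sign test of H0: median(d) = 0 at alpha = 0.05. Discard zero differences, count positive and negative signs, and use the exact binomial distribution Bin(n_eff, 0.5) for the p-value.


Step 1: Discard zero differences. Original n = 13; n_eff = number of nonzero differences = 13.
Nonzero differences (with sign): +6, +1, +8, -9, -1, +4, -9, +6, -6, -7, +8, +5, +7
Step 2: Count signs: positive = 8, negative = 5.
Step 3: Under H0: P(positive) = 0.5, so the number of positives S ~ Bin(13, 0.5).
Step 4: Two-sided exact p-value = sum of Bin(13,0.5) probabilities at or below the observed probability = 0.581055.
Step 5: alpha = 0.05. fail to reject H0.

n_eff = 13, pos = 8, neg = 5, p = 0.581055, fail to reject H0.


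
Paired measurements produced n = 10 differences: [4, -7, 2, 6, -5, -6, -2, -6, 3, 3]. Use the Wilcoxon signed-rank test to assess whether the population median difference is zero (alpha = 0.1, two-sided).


Step 1: Drop any zero differences (none here) and take |d_i|.
|d| = [4, 7, 2, 6, 5, 6, 2, 6, 3, 3]
Step 2: Midrank |d_i| (ties get averaged ranks).
ranks: |4|->5, |7|->10, |2|->1.5, |6|->8, |5|->6, |6|->8, |2|->1.5, |6|->8, |3|->3.5, |3|->3.5
Step 3: Attach original signs; sum ranks with positive sign and with negative sign.
W+ = 5 + 1.5 + 8 + 3.5 + 3.5 = 21.5
W- = 10 + 6 + 8 + 1.5 + 8 = 33.5
(Check: W+ + W- = 55 should equal n(n+1)/2 = 55.)
Step 4: Test statistic W = min(W+, W-) = 21.5.
Step 5: Ties in |d|, so use the tie-corrected normal approximation.
        E[W] = n(n+1)/4 = 10*11/4 = 27.5.
        Tie groups: |d|=2 (t=2), |d|=3 (t=2), |d|=6 (t=3); sum(t^3 - t) = 36.
        Var[W] = n(n+1)(2n+1)/24 - sum(t^3-t)/48 = 2310/24 - 36/48 = 95.5.
        z = (W - E[W]) / sqrt(Var[W]) = (21.5 - 27.5) / 9.7724 = -0.6140.
        Two-sided p = 2*Phi(z) = 0.539233.
Step 6: alpha = 0.1. fail to reject H0.

W+ = 21.5, W- = 33.5, W = min = 21.5, p = 0.539233, fail to reject H0.


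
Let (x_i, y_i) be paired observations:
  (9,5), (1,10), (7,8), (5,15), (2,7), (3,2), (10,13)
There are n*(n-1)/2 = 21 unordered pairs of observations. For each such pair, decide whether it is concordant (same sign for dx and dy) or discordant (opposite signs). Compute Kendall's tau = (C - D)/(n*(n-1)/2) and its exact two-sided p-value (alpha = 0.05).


Step 1: Enumerate the 21 unordered pairs (i,j) with i<j and classify each by sign(x_j-x_i) * sign(y_j-y_i).
  (1,2):dx=-8,dy=+5->D; (1,3):dx=-2,dy=+3->D; (1,4):dx=-4,dy=+10->D; (1,5):dx=-7,dy=+2->D
  (1,6):dx=-6,dy=-3->C; (1,7):dx=+1,dy=+8->C; (2,3):dx=+6,dy=-2->D; (2,4):dx=+4,dy=+5->C
  (2,5):dx=+1,dy=-3->D; (2,6):dx=+2,dy=-8->D; (2,7):dx=+9,dy=+3->C; (3,4):dx=-2,dy=+7->D
  (3,5):dx=-5,dy=-1->C; (3,6):dx=-4,dy=-6->C; (3,7):dx=+3,dy=+5->C; (4,5):dx=-3,dy=-8->C
  (4,6):dx=-2,dy=-13->C; (4,7):dx=+5,dy=-2->D; (5,6):dx=+1,dy=-5->D; (5,7):dx=+8,dy=+6->C
  (6,7):dx=+7,dy=+11->C
Step 2: C = 11, D = 10, total pairs = 21.
Step 3: tau = (C - D)/(n(n-1)/2) = (11 - 10)/21 = 0.047619.
Step 4: Exact two-sided p-value (enumerate n! = 5040 permutations of y under H0): p = 1.000000.
Step 5: alpha = 0.05. fail to reject H0.

tau_b = 0.0476 (C=11, D=10), p = 1.000000, fail to reject H0.


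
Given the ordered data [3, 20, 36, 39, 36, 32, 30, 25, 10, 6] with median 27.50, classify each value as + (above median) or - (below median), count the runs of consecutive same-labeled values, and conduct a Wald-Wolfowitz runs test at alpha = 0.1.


Step 1: Compute median = 27.50; label A = above, B = below.
Labels in order: BBAAAAABBB  (n_A = 5, n_B = 5)
Step 2: Count runs R = 3.
Step 3: Under H0 (random ordering), E[R] = 2*n_A*n_B/(n_A+n_B) + 1 = 2*5*5/10 + 1 = 6.0000.
        Var[R] = 2*n_A*n_B*(2*n_A*n_B - n_A - n_B) / ((n_A+n_B)^2 * (n_A+n_B-1)) = 2000/900 = 2.2222.
        SD[R] = 1.4907.
Step 4: Continuity-corrected z = (R + 0.5 - E[R]) / SD[R] = (3 + 0.5 - 6.0000) / 1.4907 = -1.6771.
Step 5: Two-sided p-value via normal approximation = 2*(1 - Phi(|z|)) = 0.093533.
Step 6: alpha = 0.1. reject H0.

R = 3, z = -1.6771, p = 0.093533, reject H0.


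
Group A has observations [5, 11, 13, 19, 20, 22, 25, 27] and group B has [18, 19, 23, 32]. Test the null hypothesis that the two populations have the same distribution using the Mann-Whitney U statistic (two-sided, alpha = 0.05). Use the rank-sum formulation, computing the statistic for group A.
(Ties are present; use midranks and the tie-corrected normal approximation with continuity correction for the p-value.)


Step 1: Combine and sort all 12 observations; assign midranks.
sorted (value, group): (5,X), (11,X), (13,X), (18,Y), (19,X), (19,Y), (20,X), (22,X), (23,Y), (25,X), (27,X), (32,Y)
ranks: 5->1, 11->2, 13->3, 18->4, 19->5.5, 19->5.5, 20->7, 22->8, 23->9, 25->10, 27->11, 32->12
Step 2: Rank sum for X: R1 = 1 + 2 + 3 + 5.5 + 7 + 8 + 10 + 11 = 47.5.
Step 3: U_X = R1 - n1(n1+1)/2 = 47.5 - 8*9/2 = 47.5 - 36 = 11.5.
       U_Y = n1*n2 - U_X = 32 - 11.5 = 20.5.
Step 4: Ties are present, so use the tie-corrected normal approximation (with continuity correction) for the p-value.
Step 5: p-value = 0.496152; compare to alpha = 0.05. fail to reject H0.

U_X = 11.5, p = 0.496152, fail to reject H0 at alpha = 0.05.


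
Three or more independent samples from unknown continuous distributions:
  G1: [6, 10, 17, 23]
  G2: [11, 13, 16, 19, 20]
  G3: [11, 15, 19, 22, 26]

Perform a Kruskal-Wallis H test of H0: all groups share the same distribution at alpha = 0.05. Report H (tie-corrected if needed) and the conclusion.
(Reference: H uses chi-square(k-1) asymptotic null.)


Step 1: Combine all N = 14 observations and assign midranks.
sorted (value, group, rank): (6,G1,1), (10,G1,2), (11,G2,3.5), (11,G3,3.5), (13,G2,5), (15,G3,6), (16,G2,7), (17,G1,8), (19,G2,9.5), (19,G3,9.5), (20,G2,11), (22,G3,12), (23,G1,13), (26,G3,14)
Step 2: Sum ranks within each group.
R_1 = 24 (n_1 = 4)
R_2 = 36 (n_2 = 5)
R_3 = 45 (n_3 = 5)
Step 3: H = 12/(N(N+1)) * sum(R_i^2/n_i) - 3(N+1)
     = 12/(14*15) * (24^2/4 + 36^2/5 + 45^2/5) - 3*15
     = 0.057143 * 808.2 - 45
     = 1.182857.
Step 4: Ties present; correction factor C = 1 - 12/(14^3 - 14) = 0.995604. Corrected H = 1.182857 / 0.995604 = 1.188079.
Step 5: Under H0, H ~ chi^2(2); p-value = 0.552092.
Step 6: alpha = 0.05. fail to reject H0.

H = 1.1881, df = 2, p = 0.552092, fail to reject H0.


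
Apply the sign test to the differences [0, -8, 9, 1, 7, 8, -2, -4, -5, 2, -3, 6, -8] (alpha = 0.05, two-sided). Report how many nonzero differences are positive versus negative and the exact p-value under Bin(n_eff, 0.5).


Step 1: Discard zero differences. Original n = 13; n_eff = number of nonzero differences = 12.
Nonzero differences (with sign): -8, +9, +1, +7, +8, -2, -4, -5, +2, -3, +6, -8
Step 2: Count signs: positive = 6, negative = 6.
Step 3: Under H0: P(positive) = 0.5, so the number of positives S ~ Bin(12, 0.5).
Step 4: Two-sided exact p-value = sum of Bin(12,0.5) probabilities at or below the observed probability = 1.000000.
Step 5: alpha = 0.05. fail to reject H0.

n_eff = 12, pos = 6, neg = 6, p = 1.000000, fail to reject H0.


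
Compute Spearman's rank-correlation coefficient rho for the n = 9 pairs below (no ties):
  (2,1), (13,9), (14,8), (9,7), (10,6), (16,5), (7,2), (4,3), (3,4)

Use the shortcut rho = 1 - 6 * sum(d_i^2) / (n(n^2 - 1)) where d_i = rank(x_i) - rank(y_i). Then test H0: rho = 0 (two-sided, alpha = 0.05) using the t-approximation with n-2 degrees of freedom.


Step 1: Rank x and y separately (midranks; no ties here).
rank(x): 2->1, 13->7, 14->8, 9->5, 10->6, 16->9, 7->4, 4->3, 3->2
rank(y): 1->1, 9->9, 8->8, 7->7, 6->6, 5->5, 2->2, 3->3, 4->4
Step 2: d_i = R_x(i) - R_y(i); compute d_i^2.
  (1-1)^2=0, (7-9)^2=4, (8-8)^2=0, (5-7)^2=4, (6-6)^2=0, (9-5)^2=16, (4-2)^2=4, (3-3)^2=0, (2-4)^2=4
sum(d^2) = 32.
Step 3: rho = 1 - 6*32 / (9*(9^2 - 1)) = 1 - 192/720 = 0.733333.
Step 4: Under H0, t = rho * sqrt((n-2)/(1-rho^2)) = 2.8538 ~ t(7).
Step 5: Two-sided p-value from the t-distribution with 7 df = 0.024554.
Step 6: alpha = 0.05. reject H0.

rho = 0.7333, p = 0.024554, reject H0 at alpha = 0.05.


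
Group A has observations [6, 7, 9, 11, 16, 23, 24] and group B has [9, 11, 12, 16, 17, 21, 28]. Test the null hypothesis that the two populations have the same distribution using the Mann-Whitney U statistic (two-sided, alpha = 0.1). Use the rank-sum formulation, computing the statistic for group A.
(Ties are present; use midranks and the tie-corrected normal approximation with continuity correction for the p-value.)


Step 1: Combine and sort all 14 observations; assign midranks.
sorted (value, group): (6,X), (7,X), (9,X), (9,Y), (11,X), (11,Y), (12,Y), (16,X), (16,Y), (17,Y), (21,Y), (23,X), (24,X), (28,Y)
ranks: 6->1, 7->2, 9->3.5, 9->3.5, 11->5.5, 11->5.5, 12->7, 16->8.5, 16->8.5, 17->10, 21->11, 23->12, 24->13, 28->14
Step 2: Rank sum for X: R1 = 1 + 2 + 3.5 + 5.5 + 8.5 + 12 + 13 = 45.5.
Step 3: U_X = R1 - n1(n1+1)/2 = 45.5 - 7*8/2 = 45.5 - 28 = 17.5.
       U_Y = n1*n2 - U_X = 49 - 17.5 = 31.5.
Step 4: Ties are present, so use the tie-corrected normal approximation (with continuity correction) for the p-value.
Step 5: p-value = 0.404681; compare to alpha = 0.1. fail to reject H0.

U_X = 17.5, p = 0.404681, fail to reject H0 at alpha = 0.1.


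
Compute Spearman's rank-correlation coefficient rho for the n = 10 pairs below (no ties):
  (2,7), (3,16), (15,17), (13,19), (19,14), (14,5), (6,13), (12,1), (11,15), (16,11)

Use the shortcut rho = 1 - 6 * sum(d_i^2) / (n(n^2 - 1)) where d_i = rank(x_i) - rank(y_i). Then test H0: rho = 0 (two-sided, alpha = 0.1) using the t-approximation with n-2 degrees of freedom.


Step 1: Rank x and y separately (midranks; no ties here).
rank(x): 2->1, 3->2, 15->8, 13->6, 19->10, 14->7, 6->3, 12->5, 11->4, 16->9
rank(y): 7->3, 16->8, 17->9, 19->10, 14->6, 5->2, 13->5, 1->1, 15->7, 11->4
Step 2: d_i = R_x(i) - R_y(i); compute d_i^2.
  (1-3)^2=4, (2-8)^2=36, (8-9)^2=1, (6-10)^2=16, (10-6)^2=16, (7-2)^2=25, (3-5)^2=4, (5-1)^2=16, (4-7)^2=9, (9-4)^2=25
sum(d^2) = 152.
Step 3: rho = 1 - 6*152 / (10*(10^2 - 1)) = 1 - 912/990 = 0.078788.
Step 4: Under H0, t = rho * sqrt((n-2)/(1-rho^2)) = 0.2235 ~ t(8).
Step 5: Two-sided p-value from the t-distribution with 8 df = 0.828717.
Step 6: alpha = 0.1. fail to reject H0.

rho = 0.0788, p = 0.828717, fail to reject H0 at alpha = 0.1.


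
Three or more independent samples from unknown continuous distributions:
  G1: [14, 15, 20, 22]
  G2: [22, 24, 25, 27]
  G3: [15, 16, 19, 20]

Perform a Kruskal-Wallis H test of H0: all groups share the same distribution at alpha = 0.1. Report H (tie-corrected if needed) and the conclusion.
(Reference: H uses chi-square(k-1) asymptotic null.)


Step 1: Combine all N = 12 observations and assign midranks.
sorted (value, group, rank): (14,G1,1), (15,G1,2.5), (15,G3,2.5), (16,G3,4), (19,G3,5), (20,G1,6.5), (20,G3,6.5), (22,G1,8.5), (22,G2,8.5), (24,G2,10), (25,G2,11), (27,G2,12)
Step 2: Sum ranks within each group.
R_1 = 18.5 (n_1 = 4)
R_2 = 41.5 (n_2 = 4)
R_3 = 18 (n_3 = 4)
Step 3: H = 12/(N(N+1)) * sum(R_i^2/n_i) - 3(N+1)
     = 12/(12*13) * (18.5^2/4 + 41.5^2/4 + 18^2/4) - 3*13
     = 0.076923 * 597.125 - 39
     = 6.932692.
Step 4: Ties present; correction factor C = 1 - 18/(12^3 - 12) = 0.989510. Corrected H = 6.932692 / 0.989510 = 7.006184.
Step 5: Under H0, H ~ chi^2(2); p-value = 0.030104.
Step 6: alpha = 0.1. reject H0.

H = 7.0062, df = 2, p = 0.030104, reject H0.


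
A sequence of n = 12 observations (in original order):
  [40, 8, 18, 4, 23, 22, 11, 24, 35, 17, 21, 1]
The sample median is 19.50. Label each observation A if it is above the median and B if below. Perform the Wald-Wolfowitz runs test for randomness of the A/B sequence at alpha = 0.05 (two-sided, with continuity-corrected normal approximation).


Step 1: Compute median = 19.50; label A = above, B = below.
Labels in order: ABBBAABAABAB  (n_A = 6, n_B = 6)
Step 2: Count runs R = 8.
Step 3: Under H0 (random ordering), E[R] = 2*n_A*n_B/(n_A+n_B) + 1 = 2*6*6/12 + 1 = 7.0000.
        Var[R] = 2*n_A*n_B*(2*n_A*n_B - n_A - n_B) / ((n_A+n_B)^2 * (n_A+n_B-1)) = 4320/1584 = 2.7273.
        SD[R] = 1.6514.
Step 4: Continuity-corrected z = (R - 0.5 - E[R]) / SD[R] = (8 - 0.5 - 7.0000) / 1.6514 = 0.3028.
Step 5: Two-sided p-value via normal approximation = 2*(1 - Phi(|z|)) = 0.762069.
Step 6: alpha = 0.05. fail to reject H0.

R = 8, z = 0.3028, p = 0.762069, fail to reject H0.


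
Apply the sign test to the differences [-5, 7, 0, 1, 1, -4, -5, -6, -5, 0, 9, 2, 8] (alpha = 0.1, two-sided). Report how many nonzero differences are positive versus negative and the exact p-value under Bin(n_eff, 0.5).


Step 1: Discard zero differences. Original n = 13; n_eff = number of nonzero differences = 11.
Nonzero differences (with sign): -5, +7, +1, +1, -4, -5, -6, -5, +9, +2, +8
Step 2: Count signs: positive = 6, negative = 5.
Step 3: Under H0: P(positive) = 0.5, so the number of positives S ~ Bin(11, 0.5).
Step 4: Two-sided exact p-value = sum of Bin(11,0.5) probabilities at or below the observed probability = 1.000000.
Step 5: alpha = 0.1. fail to reject H0.

n_eff = 11, pos = 6, neg = 5, p = 1.000000, fail to reject H0.


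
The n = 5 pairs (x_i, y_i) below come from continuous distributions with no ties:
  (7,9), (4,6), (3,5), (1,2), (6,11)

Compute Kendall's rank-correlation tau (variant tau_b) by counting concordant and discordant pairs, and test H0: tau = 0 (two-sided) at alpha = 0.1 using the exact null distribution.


Step 1: Enumerate the 10 unordered pairs (i,j) with i<j and classify each by sign(x_j-x_i) * sign(y_j-y_i).
  (1,2):dx=-3,dy=-3->C; (1,3):dx=-4,dy=-4->C; (1,4):dx=-6,dy=-7->C; (1,5):dx=-1,dy=+2->D
  (2,3):dx=-1,dy=-1->C; (2,4):dx=-3,dy=-4->C; (2,5):dx=+2,dy=+5->C; (3,4):dx=-2,dy=-3->C
  (3,5):dx=+3,dy=+6->C; (4,5):dx=+5,dy=+9->C
Step 2: C = 9, D = 1, total pairs = 10.
Step 3: tau = (C - D)/(n(n-1)/2) = (9 - 1)/10 = 0.800000.
Step 4: Exact two-sided p-value (enumerate n! = 120 permutations of y under H0): p = 0.083333.
Step 5: alpha = 0.1. reject H0.

tau_b = 0.8000 (C=9, D=1), p = 0.083333, reject H0.


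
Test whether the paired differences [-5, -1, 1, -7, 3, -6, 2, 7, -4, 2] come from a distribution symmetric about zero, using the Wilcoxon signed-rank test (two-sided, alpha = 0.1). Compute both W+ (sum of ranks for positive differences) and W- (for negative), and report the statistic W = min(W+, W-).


Step 1: Drop any zero differences (none here) and take |d_i|.
|d| = [5, 1, 1, 7, 3, 6, 2, 7, 4, 2]
Step 2: Midrank |d_i| (ties get averaged ranks).
ranks: |5|->7, |1|->1.5, |1|->1.5, |7|->9.5, |3|->5, |6|->8, |2|->3.5, |7|->9.5, |4|->6, |2|->3.5
Step 3: Attach original signs; sum ranks with positive sign and with negative sign.
W+ = 1.5 + 5 + 3.5 + 9.5 + 3.5 = 23
W- = 7 + 1.5 + 9.5 + 8 + 6 = 32
(Check: W+ + W- = 55 should equal n(n+1)/2 = 55.)
Step 4: Test statistic W = min(W+, W-) = 23.
Step 5: Ties in |d|, so use the tie-corrected normal approximation.
        E[W] = n(n+1)/4 = 10*11/4 = 27.5.
        Tie groups: |d|=1 (t=2), |d|=2 (t=2), |d|=7 (t=2); sum(t^3 - t) = 18.
        Var[W] = n(n+1)(2n+1)/24 - sum(t^3-t)/48 = 2310/24 - 18/48 = 95.875.
        z = (W - E[W]) / sqrt(Var[W]) = (23 - 27.5) / 9.7916 = -0.4596.
        Two-sided p = 2*Phi(z) = 0.645819.
Step 6: alpha = 0.1. fail to reject H0.

W+ = 23, W- = 32, W = min = 23, p = 0.645819, fail to reject H0.


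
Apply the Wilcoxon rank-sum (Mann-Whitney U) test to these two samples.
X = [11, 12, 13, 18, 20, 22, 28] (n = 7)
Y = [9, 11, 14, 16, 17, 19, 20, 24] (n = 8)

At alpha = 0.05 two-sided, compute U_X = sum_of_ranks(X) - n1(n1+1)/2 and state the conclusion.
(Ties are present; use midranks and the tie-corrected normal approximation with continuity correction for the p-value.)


Step 1: Combine and sort all 15 observations; assign midranks.
sorted (value, group): (9,Y), (11,X), (11,Y), (12,X), (13,X), (14,Y), (16,Y), (17,Y), (18,X), (19,Y), (20,X), (20,Y), (22,X), (24,Y), (28,X)
ranks: 9->1, 11->2.5, 11->2.5, 12->4, 13->5, 14->6, 16->7, 17->8, 18->9, 19->10, 20->11.5, 20->11.5, 22->13, 24->14, 28->15
Step 2: Rank sum for X: R1 = 2.5 + 4 + 5 + 9 + 11.5 + 13 + 15 = 60.
Step 3: U_X = R1 - n1(n1+1)/2 = 60 - 7*8/2 = 60 - 28 = 32.
       U_Y = n1*n2 - U_X = 56 - 32 = 24.
Step 4: Ties are present, so use the tie-corrected normal approximation (with continuity correction) for the p-value.
Step 5: p-value = 0.684910; compare to alpha = 0.05. fail to reject H0.

U_X = 32, p = 0.684910, fail to reject H0 at alpha = 0.05.


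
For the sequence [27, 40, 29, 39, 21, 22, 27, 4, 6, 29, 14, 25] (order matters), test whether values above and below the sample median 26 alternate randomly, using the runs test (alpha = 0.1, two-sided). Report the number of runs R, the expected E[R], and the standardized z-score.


Step 1: Compute median = 26; label A = above, B = below.
Labels in order: AAAABBABBABB  (n_A = 6, n_B = 6)
Step 2: Count runs R = 6.
Step 3: Under H0 (random ordering), E[R] = 2*n_A*n_B/(n_A+n_B) + 1 = 2*6*6/12 + 1 = 7.0000.
        Var[R] = 2*n_A*n_B*(2*n_A*n_B - n_A - n_B) / ((n_A+n_B)^2 * (n_A+n_B-1)) = 4320/1584 = 2.7273.
        SD[R] = 1.6514.
Step 4: Continuity-corrected z = (R + 0.5 - E[R]) / SD[R] = (6 + 0.5 - 7.0000) / 1.6514 = -0.3028.
Step 5: Two-sided p-value via normal approximation = 2*(1 - Phi(|z|)) = 0.762069.
Step 6: alpha = 0.1. fail to reject H0.

R = 6, z = -0.3028, p = 0.762069, fail to reject H0.


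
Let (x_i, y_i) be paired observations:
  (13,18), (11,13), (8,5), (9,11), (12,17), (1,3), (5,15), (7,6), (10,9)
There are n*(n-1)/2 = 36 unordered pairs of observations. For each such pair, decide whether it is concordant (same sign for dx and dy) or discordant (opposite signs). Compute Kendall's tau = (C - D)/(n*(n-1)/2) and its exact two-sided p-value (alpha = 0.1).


Step 1: Enumerate the 36 unordered pairs (i,j) with i<j and classify each by sign(x_j-x_i) * sign(y_j-y_i).
  (1,2):dx=-2,dy=-5->C; (1,3):dx=-5,dy=-13->C; (1,4):dx=-4,dy=-7->C; (1,5):dx=-1,dy=-1->C
  (1,6):dx=-12,dy=-15->C; (1,7):dx=-8,dy=-3->C; (1,8):dx=-6,dy=-12->C; (1,9):dx=-3,dy=-9->C
  (2,3):dx=-3,dy=-8->C; (2,4):dx=-2,dy=-2->C; (2,5):dx=+1,dy=+4->C; (2,6):dx=-10,dy=-10->C
  (2,7):dx=-6,dy=+2->D; (2,8):dx=-4,dy=-7->C; (2,9):dx=-1,dy=-4->C; (3,4):dx=+1,dy=+6->C
  (3,5):dx=+4,dy=+12->C; (3,6):dx=-7,dy=-2->C; (3,7):dx=-3,dy=+10->D; (3,8):dx=-1,dy=+1->D
  (3,9):dx=+2,dy=+4->C; (4,5):dx=+3,dy=+6->C; (4,6):dx=-8,dy=-8->C; (4,7):dx=-4,dy=+4->D
  (4,8):dx=-2,dy=-5->C; (4,9):dx=+1,dy=-2->D; (5,6):dx=-11,dy=-14->C; (5,7):dx=-7,dy=-2->C
  (5,8):dx=-5,dy=-11->C; (5,9):dx=-2,dy=-8->C; (6,7):dx=+4,dy=+12->C; (6,8):dx=+6,dy=+3->C
  (6,9):dx=+9,dy=+6->C; (7,8):dx=+2,dy=-9->D; (7,9):dx=+5,dy=-6->D; (8,9):dx=+3,dy=+3->C
Step 2: C = 29, D = 7, total pairs = 36.
Step 3: tau = (C - D)/(n(n-1)/2) = (29 - 7)/36 = 0.611111.
Step 4: Exact two-sided p-value (enumerate n! = 362880 permutations of y under H0): p = 0.024741.
Step 5: alpha = 0.1. reject H0.

tau_b = 0.6111 (C=29, D=7), p = 0.024741, reject H0.


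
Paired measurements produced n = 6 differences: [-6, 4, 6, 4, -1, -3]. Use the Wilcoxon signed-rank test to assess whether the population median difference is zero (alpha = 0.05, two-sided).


Step 1: Drop any zero differences (none here) and take |d_i|.
|d| = [6, 4, 6, 4, 1, 3]
Step 2: Midrank |d_i| (ties get averaged ranks).
ranks: |6|->5.5, |4|->3.5, |6|->5.5, |4|->3.5, |1|->1, |3|->2
Step 3: Attach original signs; sum ranks with positive sign and with negative sign.
W+ = 3.5 + 5.5 + 3.5 = 12.5
W- = 5.5 + 1 + 2 = 8.5
(Check: W+ + W- = 21 should equal n(n+1)/2 = 21.)
Step 4: Test statistic W = min(W+, W-) = 8.5.
Step 5: Ties in |d|, so use the tie-corrected normal approximation.
        E[W] = n(n+1)/4 = 6*7/4 = 10.5.
        Tie groups: |d|=4 (t=2), |d|=6 (t=2); sum(t^3 - t) = 12.
        Var[W] = n(n+1)(2n+1)/24 - sum(t^3-t)/48 = 546/24 - 12/48 = 22.5.
        z = (W - E[W]) / sqrt(Var[W]) = (8.5 - 10.5) / 4.7434 = -0.4216.
        Two-sided p = 2*Phi(z) = 0.673290.
Step 6: alpha = 0.05. fail to reject H0.

W+ = 12.5, W- = 8.5, W = min = 8.5, p = 0.673290, fail to reject H0.


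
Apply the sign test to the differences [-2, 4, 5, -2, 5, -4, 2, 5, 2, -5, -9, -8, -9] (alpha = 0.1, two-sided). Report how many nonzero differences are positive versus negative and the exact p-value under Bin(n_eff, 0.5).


Step 1: Discard zero differences. Original n = 13; n_eff = number of nonzero differences = 13.
Nonzero differences (with sign): -2, +4, +5, -2, +5, -4, +2, +5, +2, -5, -9, -8, -9
Step 2: Count signs: positive = 6, negative = 7.
Step 3: Under H0: P(positive) = 0.5, so the number of positives S ~ Bin(13, 0.5).
Step 4: Two-sided exact p-value = sum of Bin(13,0.5) probabilities at or below the observed probability = 1.000000.
Step 5: alpha = 0.1. fail to reject H0.

n_eff = 13, pos = 6, neg = 7, p = 1.000000, fail to reject H0.


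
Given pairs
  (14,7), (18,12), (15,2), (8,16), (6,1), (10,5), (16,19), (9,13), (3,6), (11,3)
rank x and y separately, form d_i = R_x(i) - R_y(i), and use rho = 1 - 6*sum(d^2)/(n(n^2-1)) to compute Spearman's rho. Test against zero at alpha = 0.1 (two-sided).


Step 1: Rank x and y separately (midranks; no ties here).
rank(x): 14->7, 18->10, 15->8, 8->3, 6->2, 10->5, 16->9, 9->4, 3->1, 11->6
rank(y): 7->6, 12->7, 2->2, 16->9, 1->1, 5->4, 19->10, 13->8, 6->5, 3->3
Step 2: d_i = R_x(i) - R_y(i); compute d_i^2.
  (7-6)^2=1, (10-7)^2=9, (8-2)^2=36, (3-9)^2=36, (2-1)^2=1, (5-4)^2=1, (9-10)^2=1, (4-8)^2=16, (1-5)^2=16, (6-3)^2=9
sum(d^2) = 126.
Step 3: rho = 1 - 6*126 / (10*(10^2 - 1)) = 1 - 756/990 = 0.236364.
Step 4: Under H0, t = rho * sqrt((n-2)/(1-rho^2)) = 0.6880 ~ t(8).
Step 5: Two-sided p-value from the t-distribution with 8 df = 0.510885.
Step 6: alpha = 0.1. fail to reject H0.

rho = 0.2364, p = 0.510885, fail to reject H0 at alpha = 0.1.


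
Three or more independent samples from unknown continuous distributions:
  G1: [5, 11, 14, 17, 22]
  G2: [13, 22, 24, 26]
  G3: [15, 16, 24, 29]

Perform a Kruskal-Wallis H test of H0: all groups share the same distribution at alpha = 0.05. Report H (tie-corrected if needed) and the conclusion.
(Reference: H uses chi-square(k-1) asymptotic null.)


Step 1: Combine all N = 13 observations and assign midranks.
sorted (value, group, rank): (5,G1,1), (11,G1,2), (13,G2,3), (14,G1,4), (15,G3,5), (16,G3,6), (17,G1,7), (22,G1,8.5), (22,G2,8.5), (24,G2,10.5), (24,G3,10.5), (26,G2,12), (29,G3,13)
Step 2: Sum ranks within each group.
R_1 = 22.5 (n_1 = 5)
R_2 = 34 (n_2 = 4)
R_3 = 34.5 (n_3 = 4)
Step 3: H = 12/(N(N+1)) * sum(R_i^2/n_i) - 3(N+1)
     = 12/(13*14) * (22.5^2/5 + 34^2/4 + 34.5^2/4) - 3*14
     = 0.065934 * 687.812 - 42
     = 3.350275.
Step 4: Ties present; correction factor C = 1 - 12/(13^3 - 13) = 0.994505. Corrected H = 3.350275 / 0.994505 = 3.368785.
Step 5: Under H0, H ~ chi^2(2); p-value = 0.185557.
Step 6: alpha = 0.05. fail to reject H0.

H = 3.3688, df = 2, p = 0.185557, fail to reject H0.


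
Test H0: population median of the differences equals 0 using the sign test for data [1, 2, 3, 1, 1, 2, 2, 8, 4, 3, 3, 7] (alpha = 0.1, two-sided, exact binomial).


Step 1: Discard zero differences. Original n = 12; n_eff = number of nonzero differences = 12.
Nonzero differences (with sign): +1, +2, +3, +1, +1, +2, +2, +8, +4, +3, +3, +7
Step 2: Count signs: positive = 12, negative = 0.
Step 3: Under H0: P(positive) = 0.5, so the number of positives S ~ Bin(12, 0.5).
Step 4: Two-sided exact p-value = sum of Bin(12,0.5) probabilities at or below the observed probability = 0.000488.
Step 5: alpha = 0.1. reject H0.

n_eff = 12, pos = 12, neg = 0, p = 0.000488, reject H0.


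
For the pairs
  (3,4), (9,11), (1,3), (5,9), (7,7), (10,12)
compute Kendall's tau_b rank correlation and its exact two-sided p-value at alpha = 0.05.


Step 1: Enumerate the 15 unordered pairs (i,j) with i<j and classify each by sign(x_j-x_i) * sign(y_j-y_i).
  (1,2):dx=+6,dy=+7->C; (1,3):dx=-2,dy=-1->C; (1,4):dx=+2,dy=+5->C; (1,5):dx=+4,dy=+3->C
  (1,6):dx=+7,dy=+8->C; (2,3):dx=-8,dy=-8->C; (2,4):dx=-4,dy=-2->C; (2,5):dx=-2,dy=-4->C
  (2,6):dx=+1,dy=+1->C; (3,4):dx=+4,dy=+6->C; (3,5):dx=+6,dy=+4->C; (3,6):dx=+9,dy=+9->C
  (4,5):dx=+2,dy=-2->D; (4,6):dx=+5,dy=+3->C; (5,6):dx=+3,dy=+5->C
Step 2: C = 14, D = 1, total pairs = 15.
Step 3: tau = (C - D)/(n(n-1)/2) = (14 - 1)/15 = 0.866667.
Step 4: Exact two-sided p-value (enumerate n! = 720 permutations of y under H0): p = 0.016667.
Step 5: alpha = 0.05. reject H0.

tau_b = 0.8667 (C=14, D=1), p = 0.016667, reject H0.
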